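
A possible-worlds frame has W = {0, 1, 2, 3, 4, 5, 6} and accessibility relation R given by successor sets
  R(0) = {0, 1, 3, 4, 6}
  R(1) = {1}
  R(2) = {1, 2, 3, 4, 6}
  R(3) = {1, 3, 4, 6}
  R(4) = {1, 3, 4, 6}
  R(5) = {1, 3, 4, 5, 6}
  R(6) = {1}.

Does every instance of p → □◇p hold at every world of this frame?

Axiom B corresponds to the accessibility relation being symmetric.
Symmetric: no — 0 R 1 but not 1 R 0.

No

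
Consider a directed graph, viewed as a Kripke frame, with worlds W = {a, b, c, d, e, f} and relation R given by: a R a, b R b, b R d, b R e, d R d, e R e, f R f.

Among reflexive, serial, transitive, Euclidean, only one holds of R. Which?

Reflexive: no — c is not related to itself.
Serial: no — c has no R-successor.
Transitive: yes — every two-step R-path is closed by a direct edge.
Euclidean: no — b R d and b R e, but not d R e.
Only transitive holds.

transitive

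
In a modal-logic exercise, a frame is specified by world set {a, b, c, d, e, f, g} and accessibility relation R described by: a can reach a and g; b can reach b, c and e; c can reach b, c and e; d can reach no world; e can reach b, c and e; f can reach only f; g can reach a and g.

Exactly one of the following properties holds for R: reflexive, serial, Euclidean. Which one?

Euclidean

Reflexive: no — d is not related to itself.
Serial: no — d has no R-successor.
Euclidean: yes — any two successors of a common world are R-related.
Only Euclidean holds.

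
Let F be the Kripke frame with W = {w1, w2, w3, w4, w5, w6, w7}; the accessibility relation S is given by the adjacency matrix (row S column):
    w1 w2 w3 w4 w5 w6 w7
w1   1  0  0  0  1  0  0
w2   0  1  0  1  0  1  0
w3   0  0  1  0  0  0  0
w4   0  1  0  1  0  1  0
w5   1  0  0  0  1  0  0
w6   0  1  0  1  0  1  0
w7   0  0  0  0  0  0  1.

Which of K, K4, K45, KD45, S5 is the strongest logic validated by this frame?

Transitive (axiom 4): yes — every two-step S-path is closed by a direct edge.
Euclidean (axiom 5): yes — any two successors of a common world are S-related.
Serial (axiom D): yes — every world has a successor (e.g. w1 S w1).
Reflexive (axiom T): yes — every world is S-related to itself.
So F validates K, K4, K45, KD45, S5. The strongest is S5.

S5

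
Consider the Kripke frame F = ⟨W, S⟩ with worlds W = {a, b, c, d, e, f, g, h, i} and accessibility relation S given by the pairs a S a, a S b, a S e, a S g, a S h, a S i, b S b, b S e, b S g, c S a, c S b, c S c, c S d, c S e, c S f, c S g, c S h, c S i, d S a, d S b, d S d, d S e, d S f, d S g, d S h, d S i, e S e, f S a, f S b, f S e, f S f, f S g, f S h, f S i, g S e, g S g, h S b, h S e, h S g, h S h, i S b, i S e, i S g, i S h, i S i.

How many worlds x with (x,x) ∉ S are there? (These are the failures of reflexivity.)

0

S is reflexive; there are no such worlds.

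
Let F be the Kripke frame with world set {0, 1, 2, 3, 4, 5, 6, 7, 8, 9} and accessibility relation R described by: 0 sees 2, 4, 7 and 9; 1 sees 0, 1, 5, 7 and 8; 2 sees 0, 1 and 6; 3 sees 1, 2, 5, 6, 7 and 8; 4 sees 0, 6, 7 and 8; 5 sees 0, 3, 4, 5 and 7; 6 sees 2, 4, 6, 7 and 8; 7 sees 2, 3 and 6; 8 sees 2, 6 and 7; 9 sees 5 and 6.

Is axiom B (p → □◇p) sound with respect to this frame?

The schema B characterises exactly the symmetric frames.
Symmetric: no — 0 R 7 but not 7 R 0.

No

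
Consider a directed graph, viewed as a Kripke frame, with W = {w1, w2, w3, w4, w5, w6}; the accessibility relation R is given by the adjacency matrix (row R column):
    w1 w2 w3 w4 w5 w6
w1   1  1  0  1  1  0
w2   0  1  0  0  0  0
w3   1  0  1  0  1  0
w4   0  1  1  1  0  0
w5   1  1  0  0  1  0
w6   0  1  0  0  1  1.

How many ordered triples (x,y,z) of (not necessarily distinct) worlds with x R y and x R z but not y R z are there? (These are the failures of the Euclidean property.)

Enumerating: (w1,w2,w1), (w1,w2,w4), (w1,w2,w5), (w1,w4,w1), (w1,w4,w5), (w1,w5,w4), (w3,w1,w3), (w3,w5,w3), (w4,w2,w3), (w4,w2,w4), (w4,w3,w2), (w4,w3,w4), (w5,w2,w1), (w5,w2,w5), (w6,w2,w5), (w6,w2,w6), (w6,w5,w6).

17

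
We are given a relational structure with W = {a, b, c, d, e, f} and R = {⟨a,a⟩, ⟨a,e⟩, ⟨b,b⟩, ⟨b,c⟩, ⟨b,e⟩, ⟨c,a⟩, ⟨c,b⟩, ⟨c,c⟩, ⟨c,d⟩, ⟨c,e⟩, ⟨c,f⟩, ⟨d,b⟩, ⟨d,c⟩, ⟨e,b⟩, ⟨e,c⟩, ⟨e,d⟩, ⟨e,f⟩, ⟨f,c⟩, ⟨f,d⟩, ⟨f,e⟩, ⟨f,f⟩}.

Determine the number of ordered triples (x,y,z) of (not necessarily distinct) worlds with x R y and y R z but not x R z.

22

Enumerating: (a,e,b), (a,e,c), (a,e,d), (a,e,f), (b,c,a), (b,c,d), (b,c,f), (b,e,d), (b,e,f), (d,b,e), (d,c,a), (d,c,d), … and 10 more.
Total: 22.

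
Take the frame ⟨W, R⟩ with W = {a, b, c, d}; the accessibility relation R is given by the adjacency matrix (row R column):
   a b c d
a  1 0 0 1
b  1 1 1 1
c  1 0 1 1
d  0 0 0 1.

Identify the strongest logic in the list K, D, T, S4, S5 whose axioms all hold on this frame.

S4

Serial (axiom D): yes — every world has a successor (e.g. a R a).
Reflexive (axiom T): yes — every world is R-related to itself.
Transitive (axiom 4): yes — every two-step R-path is closed by a direct edge.
Euclidean (axiom 5): no — b R a and b R c, but not a R c.
So F validates K, D, T, S4; S5 would additionally require R to be Euclidean. The strongest is S4.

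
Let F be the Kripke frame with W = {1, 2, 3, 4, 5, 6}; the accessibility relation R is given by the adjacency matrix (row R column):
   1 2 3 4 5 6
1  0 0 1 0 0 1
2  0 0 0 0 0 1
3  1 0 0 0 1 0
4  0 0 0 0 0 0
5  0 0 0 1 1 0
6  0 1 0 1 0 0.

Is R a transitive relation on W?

Transitive: no — 1 R 3 and 3 R 5, but not 1 R 5.

No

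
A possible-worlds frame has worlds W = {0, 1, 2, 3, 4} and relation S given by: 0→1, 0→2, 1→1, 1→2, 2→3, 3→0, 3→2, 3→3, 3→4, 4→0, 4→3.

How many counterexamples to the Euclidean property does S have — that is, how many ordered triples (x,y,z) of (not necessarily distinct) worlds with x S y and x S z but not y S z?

Enumerating: (0,2,1), (0,2,2), (1,2,1), (1,2,2), (3,0,0), (3,0,3), (3,0,4), (3,2,0), (3,2,2), (3,2,4), (3,4,2), (3,4,4), (4,0,0), (4,0,3).

14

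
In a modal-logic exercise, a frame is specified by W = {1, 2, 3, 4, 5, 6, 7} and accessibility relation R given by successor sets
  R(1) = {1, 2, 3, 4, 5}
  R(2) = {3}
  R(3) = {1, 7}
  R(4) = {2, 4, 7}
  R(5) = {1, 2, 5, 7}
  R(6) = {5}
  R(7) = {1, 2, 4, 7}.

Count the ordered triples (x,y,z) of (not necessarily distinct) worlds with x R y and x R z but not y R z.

Enumerating: (1,2,1), (1,2,2), (1,2,4), (1,2,5), (1,3,2), (1,3,3), (1,3,4), (1,3,5), (1,4,1), (1,4,3), (1,4,5), (1,5,3), … and 18 more.
Total: 30.

30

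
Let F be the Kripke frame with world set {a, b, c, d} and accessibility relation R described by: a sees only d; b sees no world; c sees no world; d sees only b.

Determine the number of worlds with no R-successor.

Enumerating: b, c.

2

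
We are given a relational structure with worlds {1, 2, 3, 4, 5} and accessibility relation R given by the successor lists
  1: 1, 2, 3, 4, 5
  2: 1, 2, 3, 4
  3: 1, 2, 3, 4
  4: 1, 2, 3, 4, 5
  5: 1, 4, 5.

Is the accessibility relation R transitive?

No

Transitive: no — 2 R 1 and 1 R 5, but not 2 R 5.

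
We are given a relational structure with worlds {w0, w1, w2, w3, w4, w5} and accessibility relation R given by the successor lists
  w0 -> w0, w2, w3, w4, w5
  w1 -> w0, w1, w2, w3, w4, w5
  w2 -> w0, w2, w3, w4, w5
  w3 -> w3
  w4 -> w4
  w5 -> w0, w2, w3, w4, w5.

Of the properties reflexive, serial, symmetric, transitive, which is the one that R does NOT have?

symmetric

Reflexive: yes — every world is R-related to itself.
Serial: yes — every world has a successor (e.g. w0 R w0).
Symmetric: no — w0 R w3 but not w3 R w0.
Transitive: yes — every two-step R-path is closed by a direct edge.
Only symmetric fails.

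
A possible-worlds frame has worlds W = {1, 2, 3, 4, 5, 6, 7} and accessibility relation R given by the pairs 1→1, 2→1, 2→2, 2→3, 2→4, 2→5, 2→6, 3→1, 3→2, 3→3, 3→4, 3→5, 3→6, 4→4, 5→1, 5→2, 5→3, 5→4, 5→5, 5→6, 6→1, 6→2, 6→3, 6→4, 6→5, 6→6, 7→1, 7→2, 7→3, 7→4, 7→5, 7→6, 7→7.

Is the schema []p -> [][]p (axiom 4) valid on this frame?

Yes

By correspondence theory, 4 is valid on a frame iff R is transitive.
Transitive: yes — every two-step R-path is closed by a direct edge.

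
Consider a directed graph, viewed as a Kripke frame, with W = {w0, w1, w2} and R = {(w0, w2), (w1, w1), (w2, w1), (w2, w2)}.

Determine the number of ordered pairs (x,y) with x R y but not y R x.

Enumerating: (w0,w2), (w2,w1).

2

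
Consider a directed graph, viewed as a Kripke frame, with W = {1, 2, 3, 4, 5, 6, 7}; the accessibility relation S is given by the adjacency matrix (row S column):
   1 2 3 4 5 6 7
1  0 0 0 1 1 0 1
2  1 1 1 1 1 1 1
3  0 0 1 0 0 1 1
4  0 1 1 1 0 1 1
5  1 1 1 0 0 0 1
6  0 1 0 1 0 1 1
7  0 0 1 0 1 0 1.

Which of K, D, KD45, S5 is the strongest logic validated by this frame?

D

Serial (axiom D): yes — every world has a successor (e.g. 1 S 4).
Euclidean (axiom 5): no — 1 S 4 and 1 S 5, but not 4 S 5.
Transitive (axiom 4): no — 1 S 4 and 4 S 2, but not 1 S 2.
Reflexive (axiom T): no — 1 is not related to itself.
So F validates K, D; KD45 would additionally require S to be Euclidean and transitive. The strongest is D.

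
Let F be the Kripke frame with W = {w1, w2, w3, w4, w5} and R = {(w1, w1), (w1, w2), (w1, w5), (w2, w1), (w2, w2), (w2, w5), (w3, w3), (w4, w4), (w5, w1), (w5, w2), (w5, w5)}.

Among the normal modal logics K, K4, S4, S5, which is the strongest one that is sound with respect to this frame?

S5

Transitive (axiom 4): yes — every two-step R-path is closed by a direct edge.
Reflexive (axiom T): yes — every world is R-related to itself.
Euclidean (axiom 5): yes — any two successors of a common world are R-related.
So F validates K, K4, S4, S5. The strongest is S5.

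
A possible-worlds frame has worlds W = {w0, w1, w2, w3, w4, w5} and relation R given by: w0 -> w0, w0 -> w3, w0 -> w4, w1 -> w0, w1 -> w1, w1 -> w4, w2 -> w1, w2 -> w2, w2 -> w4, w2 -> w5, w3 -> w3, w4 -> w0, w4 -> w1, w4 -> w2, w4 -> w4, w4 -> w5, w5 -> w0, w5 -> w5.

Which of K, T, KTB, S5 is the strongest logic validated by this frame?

Reflexive (axiom T): yes — every world is R-related to itself.
Symmetric (axiom B): no — w0 R w3 but not w3 R w0.
Euclidean (axiom 5): no — w0 R w3 and w0 R w4, but not w3 R w4.
So F validates K, T; KTB would additionally require R to be symmetric. The strongest is T.

T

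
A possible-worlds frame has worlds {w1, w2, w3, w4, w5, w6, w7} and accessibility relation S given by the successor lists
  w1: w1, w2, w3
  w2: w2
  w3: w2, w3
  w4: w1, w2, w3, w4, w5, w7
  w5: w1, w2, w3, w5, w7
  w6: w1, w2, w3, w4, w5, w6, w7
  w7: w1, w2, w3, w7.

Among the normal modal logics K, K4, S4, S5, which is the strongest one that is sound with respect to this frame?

S4

Transitive (axiom 4): yes — every two-step S-path is closed by a direct edge.
Reflexive (axiom T): yes — every world is S-related to itself.
Euclidean (axiom 5): no — w1 S w2 and w1 S w3, but not w2 S w3.
So F validates K, K4, S4; S5 would additionally require S to be Euclidean. The strongest is S4.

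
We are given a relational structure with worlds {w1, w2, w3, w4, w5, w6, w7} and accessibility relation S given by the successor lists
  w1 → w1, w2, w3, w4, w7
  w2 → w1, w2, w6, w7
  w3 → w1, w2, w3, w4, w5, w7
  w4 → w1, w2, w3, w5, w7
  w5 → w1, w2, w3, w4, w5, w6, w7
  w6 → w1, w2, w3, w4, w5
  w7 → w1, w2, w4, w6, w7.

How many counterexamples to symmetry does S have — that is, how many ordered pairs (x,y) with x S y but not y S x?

10

Enumerating: (w3,w2), (w3,w7), (w4,w2), (w5,w1), (w5,w2), (w5,w7), (w6,w1), (w6,w3), (w6,w4), (w7,w6).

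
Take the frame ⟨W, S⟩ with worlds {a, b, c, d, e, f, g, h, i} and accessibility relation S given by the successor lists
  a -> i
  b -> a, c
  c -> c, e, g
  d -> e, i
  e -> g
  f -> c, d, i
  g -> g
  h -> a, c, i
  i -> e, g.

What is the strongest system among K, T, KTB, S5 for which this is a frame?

K

Reflexive (axiom T): no — a is not related to itself.
Symmetric (axiom B): no — a S i but not i S a.
Euclidean (axiom 5): no — b S a and b S c, but not a S c.
So F validates K; T would additionally require S to be reflexive. The strongest is K.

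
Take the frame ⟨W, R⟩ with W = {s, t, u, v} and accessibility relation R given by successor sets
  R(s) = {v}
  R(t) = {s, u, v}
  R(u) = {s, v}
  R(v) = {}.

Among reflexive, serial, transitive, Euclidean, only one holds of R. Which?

Reflexive: no — s is not related to itself.
Serial: no — v has no R-successor.
Transitive: yes — every two-step R-path is closed by a direct edge.
Euclidean: no — t R s and t R u, but not s R u.
Only transitive holds.

transitive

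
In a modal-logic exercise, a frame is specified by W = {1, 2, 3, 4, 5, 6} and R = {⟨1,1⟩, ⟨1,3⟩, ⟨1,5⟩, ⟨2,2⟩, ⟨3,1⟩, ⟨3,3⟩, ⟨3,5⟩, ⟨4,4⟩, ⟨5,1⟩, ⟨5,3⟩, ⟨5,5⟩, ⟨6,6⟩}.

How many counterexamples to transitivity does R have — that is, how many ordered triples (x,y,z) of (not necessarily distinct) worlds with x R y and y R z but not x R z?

0

R is transitive; there are no such tuples.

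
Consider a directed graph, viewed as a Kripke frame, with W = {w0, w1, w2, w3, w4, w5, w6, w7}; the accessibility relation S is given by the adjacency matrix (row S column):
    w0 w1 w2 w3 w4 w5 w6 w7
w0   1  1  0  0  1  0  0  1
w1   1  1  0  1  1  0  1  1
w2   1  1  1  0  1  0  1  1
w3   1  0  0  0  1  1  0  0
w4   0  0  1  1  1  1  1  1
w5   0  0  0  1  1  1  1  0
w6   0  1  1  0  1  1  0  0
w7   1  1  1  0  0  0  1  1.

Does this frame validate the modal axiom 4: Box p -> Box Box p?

No

By correspondence theory, 4 is valid on a frame iff S is transitive.
Transitive: no — w0 S w1 and w1 S w3, but not w0 S w3.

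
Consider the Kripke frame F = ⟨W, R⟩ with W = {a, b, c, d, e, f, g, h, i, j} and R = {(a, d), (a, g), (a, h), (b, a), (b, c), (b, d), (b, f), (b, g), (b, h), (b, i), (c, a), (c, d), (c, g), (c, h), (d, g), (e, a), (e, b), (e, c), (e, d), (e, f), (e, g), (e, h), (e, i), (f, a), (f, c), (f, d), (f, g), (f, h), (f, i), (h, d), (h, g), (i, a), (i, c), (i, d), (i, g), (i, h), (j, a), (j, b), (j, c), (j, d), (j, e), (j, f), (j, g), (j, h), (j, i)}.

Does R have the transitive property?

Transitive: yes — every two-step R-path is closed by a direct edge.

Yes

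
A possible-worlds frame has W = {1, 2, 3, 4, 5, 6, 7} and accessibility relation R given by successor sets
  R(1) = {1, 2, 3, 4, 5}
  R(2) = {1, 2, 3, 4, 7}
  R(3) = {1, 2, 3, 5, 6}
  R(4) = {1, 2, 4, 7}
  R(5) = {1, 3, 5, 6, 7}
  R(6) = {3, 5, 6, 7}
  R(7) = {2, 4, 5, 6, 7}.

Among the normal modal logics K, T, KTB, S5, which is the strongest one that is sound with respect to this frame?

Reflexive (axiom T): yes — every world is R-related to itself.
Symmetric (axiom B): yes — every pair in R has its reverse in R.
Euclidean (axiom 5): no — 1 R 2 and 1 R 5, but not 2 R 5.
So F validates K, T, KTB; S5 would additionally require R to be Euclidean. The strongest is KTB.

KTB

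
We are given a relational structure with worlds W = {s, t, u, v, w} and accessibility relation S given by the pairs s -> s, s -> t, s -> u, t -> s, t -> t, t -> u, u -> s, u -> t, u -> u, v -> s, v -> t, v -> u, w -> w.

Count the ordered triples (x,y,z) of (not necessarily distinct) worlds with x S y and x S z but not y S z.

S is Euclidean; there are no such tuples.

0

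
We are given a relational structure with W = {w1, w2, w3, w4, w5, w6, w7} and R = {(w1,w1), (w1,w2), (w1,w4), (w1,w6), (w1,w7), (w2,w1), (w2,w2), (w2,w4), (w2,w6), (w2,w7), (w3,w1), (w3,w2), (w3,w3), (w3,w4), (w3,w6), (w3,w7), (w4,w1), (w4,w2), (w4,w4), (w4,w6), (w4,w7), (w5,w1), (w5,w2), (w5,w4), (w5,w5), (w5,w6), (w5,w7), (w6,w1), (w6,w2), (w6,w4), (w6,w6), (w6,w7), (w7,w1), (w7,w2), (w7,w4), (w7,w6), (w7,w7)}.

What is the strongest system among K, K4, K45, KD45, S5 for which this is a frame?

K4

Transitive (axiom 4): yes — every two-step R-path is closed by a direct edge.
Euclidean (axiom 5): no — w3 R w1 and w3 R w3, but not w1 R w3.
Serial (axiom D): yes — every world has a successor (e.g. w1 R w1).
Reflexive (axiom T): yes — every world is R-related to itself.
So F validates K, K4; K45 would additionally require R to be Euclidean. The strongest is K4.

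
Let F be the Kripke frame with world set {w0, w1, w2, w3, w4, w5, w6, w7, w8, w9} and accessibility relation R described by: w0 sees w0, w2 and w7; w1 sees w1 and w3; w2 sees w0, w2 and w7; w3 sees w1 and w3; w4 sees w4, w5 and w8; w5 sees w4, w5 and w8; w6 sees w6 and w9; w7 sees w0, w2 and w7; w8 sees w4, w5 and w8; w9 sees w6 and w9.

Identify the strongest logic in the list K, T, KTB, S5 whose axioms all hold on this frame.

S5

Reflexive (axiom T): yes — every world is R-related to itself.
Symmetric (axiom B): yes — every pair in R has its reverse in R.
Euclidean (axiom 5): yes — any two successors of a common world are R-related.
So F validates K, T, KTB, S5. The strongest is S5.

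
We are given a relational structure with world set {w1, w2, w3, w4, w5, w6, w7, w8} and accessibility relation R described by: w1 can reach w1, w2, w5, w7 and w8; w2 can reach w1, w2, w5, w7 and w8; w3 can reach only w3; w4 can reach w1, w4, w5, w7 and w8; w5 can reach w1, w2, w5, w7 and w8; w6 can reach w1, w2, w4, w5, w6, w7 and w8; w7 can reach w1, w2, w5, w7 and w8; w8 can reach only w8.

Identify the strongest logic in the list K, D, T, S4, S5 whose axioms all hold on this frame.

T

Serial (axiom D): yes — every world has a successor (e.g. w1 R w1).
Reflexive (axiom T): yes — every world is R-related to itself.
Transitive (axiom 4): no — w4 R w1 and w1 R w2, but not w4 R w2.
Euclidean (axiom 5): no — w1 R w8 and w1 R w2, but not w8 R w2.
So F validates K, D, T; S4 would additionally require R to be transitive. The strongest is T.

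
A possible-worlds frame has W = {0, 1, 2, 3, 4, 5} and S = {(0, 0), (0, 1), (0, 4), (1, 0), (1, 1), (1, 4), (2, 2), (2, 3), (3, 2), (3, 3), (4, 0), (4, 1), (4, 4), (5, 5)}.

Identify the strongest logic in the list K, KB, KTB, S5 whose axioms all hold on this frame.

S5

Symmetric (axiom B): yes — every pair in S has its reverse in S.
Reflexive (axiom T): yes — every world is S-related to itself.
Euclidean (axiom 5): yes — any two successors of a common world are S-related.
So F validates K, KB, KTB, S5. The strongest is S5.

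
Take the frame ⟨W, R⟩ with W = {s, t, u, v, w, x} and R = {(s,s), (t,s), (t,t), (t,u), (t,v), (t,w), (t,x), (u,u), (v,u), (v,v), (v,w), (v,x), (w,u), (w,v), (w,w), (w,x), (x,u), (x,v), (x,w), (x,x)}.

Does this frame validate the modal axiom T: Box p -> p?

By correspondence theory, T is valid on a frame iff R is reflexive.
Reflexive: yes — every world is R-related to itself.

Yes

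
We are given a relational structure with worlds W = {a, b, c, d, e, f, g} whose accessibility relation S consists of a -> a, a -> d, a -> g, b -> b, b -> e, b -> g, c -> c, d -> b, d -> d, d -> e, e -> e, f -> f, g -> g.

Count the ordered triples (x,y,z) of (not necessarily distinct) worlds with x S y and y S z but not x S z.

Enumerating: (a,d,b), (a,d,e), (d,b,g).

3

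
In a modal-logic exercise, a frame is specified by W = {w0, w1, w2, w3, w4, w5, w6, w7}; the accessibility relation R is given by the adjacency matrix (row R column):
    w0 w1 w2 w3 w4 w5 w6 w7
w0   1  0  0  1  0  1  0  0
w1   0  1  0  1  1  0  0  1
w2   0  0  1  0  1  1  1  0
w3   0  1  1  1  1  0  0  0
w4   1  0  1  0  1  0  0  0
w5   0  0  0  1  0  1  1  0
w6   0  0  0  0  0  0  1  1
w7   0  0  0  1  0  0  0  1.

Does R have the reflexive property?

Reflexive: yes — every world is R-related to itself.

Yes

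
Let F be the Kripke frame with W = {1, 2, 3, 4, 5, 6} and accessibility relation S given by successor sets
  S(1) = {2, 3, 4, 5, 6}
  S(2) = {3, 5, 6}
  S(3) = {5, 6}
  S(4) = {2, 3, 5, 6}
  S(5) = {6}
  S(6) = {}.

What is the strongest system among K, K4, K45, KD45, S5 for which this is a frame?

K4

Transitive (axiom 4): yes — every two-step S-path is closed by a direct edge.
Euclidean (axiom 5): no — 1 S 2 and 1 S 4, but not 2 S 4.
Serial (axiom D): no — 6 has no S-successor.
Reflexive (axiom T): no — 1 is not related to itself.
So F validates K, K4; K45 would additionally require S to be Euclidean. The strongest is K4.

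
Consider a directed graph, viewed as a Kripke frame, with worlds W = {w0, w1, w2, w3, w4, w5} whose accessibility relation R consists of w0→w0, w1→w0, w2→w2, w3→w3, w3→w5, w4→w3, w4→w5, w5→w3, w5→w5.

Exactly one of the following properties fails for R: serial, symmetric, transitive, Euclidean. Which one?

Serial: yes — every world has a successor (e.g. w0 R w0).
Symmetric: no — w1 R w0 but not w0 R w1.
Transitive: yes — every two-step R-path is closed by a direct edge.
Euclidean: yes — any two successors of a common world are R-related.
Only symmetric fails.

symmetric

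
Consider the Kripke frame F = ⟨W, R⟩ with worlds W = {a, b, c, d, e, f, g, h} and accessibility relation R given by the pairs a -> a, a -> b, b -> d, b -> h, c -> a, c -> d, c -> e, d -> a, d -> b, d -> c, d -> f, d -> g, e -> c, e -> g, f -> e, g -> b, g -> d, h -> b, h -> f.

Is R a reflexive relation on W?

Reflexive: no — b is not related to itself.

No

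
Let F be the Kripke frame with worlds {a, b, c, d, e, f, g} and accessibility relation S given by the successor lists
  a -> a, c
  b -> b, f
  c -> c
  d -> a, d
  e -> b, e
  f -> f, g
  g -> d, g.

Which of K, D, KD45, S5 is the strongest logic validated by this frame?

Serial (axiom D): yes — every world has a successor (e.g. a S a).
Euclidean (axiom 5): no — a S c and a S a, but not c S a.
Transitive (axiom 4): no — b S f and f S g, but not b S g.
Reflexive (axiom T): yes — every world is S-related to itself.
So F validates K, D; KD45 would additionally require S to be Euclidean and transitive. The strongest is D.

D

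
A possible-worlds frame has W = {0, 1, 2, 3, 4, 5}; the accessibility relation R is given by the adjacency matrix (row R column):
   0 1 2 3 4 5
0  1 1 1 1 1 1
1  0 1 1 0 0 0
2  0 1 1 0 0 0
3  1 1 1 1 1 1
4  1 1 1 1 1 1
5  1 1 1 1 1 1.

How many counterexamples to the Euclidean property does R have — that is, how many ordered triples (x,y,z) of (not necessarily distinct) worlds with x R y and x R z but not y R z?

32

Enumerating: (0,1,0), (0,1,3), (0,1,4), (0,1,5), (0,2,0), (0,2,3), (0,2,4), (0,2,5), (3,1,0), (3,1,3), (3,1,4), (3,1,5), … and 20 more.
Total: 32.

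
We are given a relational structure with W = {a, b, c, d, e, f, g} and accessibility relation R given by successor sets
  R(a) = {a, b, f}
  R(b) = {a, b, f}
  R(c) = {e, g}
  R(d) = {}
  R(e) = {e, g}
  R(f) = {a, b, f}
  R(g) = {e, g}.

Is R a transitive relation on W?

Transitive: yes — every two-step R-path is closed by a direct edge.

Yes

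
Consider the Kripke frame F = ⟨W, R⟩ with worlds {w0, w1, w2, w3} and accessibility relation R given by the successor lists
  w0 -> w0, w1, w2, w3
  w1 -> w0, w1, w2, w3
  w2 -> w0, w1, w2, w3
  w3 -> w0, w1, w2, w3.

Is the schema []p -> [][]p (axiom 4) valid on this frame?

Yes

The schema 4 characterises exactly the transitive frames.
Transitive: yes — every two-step R-path is closed by a direct edge.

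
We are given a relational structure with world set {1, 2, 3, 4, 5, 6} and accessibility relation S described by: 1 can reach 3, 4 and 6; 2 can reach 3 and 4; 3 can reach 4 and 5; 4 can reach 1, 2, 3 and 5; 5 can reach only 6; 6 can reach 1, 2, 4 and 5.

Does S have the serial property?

Yes

Serial: yes — every world has a successor (e.g. 1 S 3).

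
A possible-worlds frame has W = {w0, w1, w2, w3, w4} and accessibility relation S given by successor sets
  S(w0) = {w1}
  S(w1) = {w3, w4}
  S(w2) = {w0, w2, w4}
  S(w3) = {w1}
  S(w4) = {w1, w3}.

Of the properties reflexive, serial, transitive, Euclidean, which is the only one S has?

serial

Reflexive: no — w0 is not related to itself.
Serial: yes — every world has a successor (e.g. w0 S w1).
Transitive: no — w0 S w1 and w1 S w3, but not w0 S w3.
Euclidean: no — w1 S w3 and w1 S w4, but not w3 S w4.
Only serial holds.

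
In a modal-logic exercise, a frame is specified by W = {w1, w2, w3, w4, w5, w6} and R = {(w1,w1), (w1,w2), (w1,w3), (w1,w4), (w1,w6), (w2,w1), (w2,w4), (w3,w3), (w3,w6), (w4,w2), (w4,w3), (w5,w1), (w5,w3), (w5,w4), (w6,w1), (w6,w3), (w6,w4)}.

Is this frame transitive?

Transitive: no — w2 R w1 and w1 R w3, but not w2 R w3.

No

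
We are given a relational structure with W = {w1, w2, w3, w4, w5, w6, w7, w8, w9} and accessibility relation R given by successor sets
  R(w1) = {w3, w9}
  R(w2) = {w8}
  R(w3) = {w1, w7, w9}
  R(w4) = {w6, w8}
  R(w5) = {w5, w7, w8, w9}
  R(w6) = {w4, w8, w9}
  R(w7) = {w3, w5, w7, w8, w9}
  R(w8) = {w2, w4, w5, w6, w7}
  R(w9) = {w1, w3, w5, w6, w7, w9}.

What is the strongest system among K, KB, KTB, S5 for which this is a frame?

KB

Symmetric (axiom B): yes — every pair in R has its reverse in R.
Reflexive (axiom T): no — w1 is not related to itself.
Euclidean (axiom 5): no — w3 R w1 and w3 R w7, but not w1 R w7.
So F validates K, KB; KTB would additionally require R to be reflexive. The strongest is KB.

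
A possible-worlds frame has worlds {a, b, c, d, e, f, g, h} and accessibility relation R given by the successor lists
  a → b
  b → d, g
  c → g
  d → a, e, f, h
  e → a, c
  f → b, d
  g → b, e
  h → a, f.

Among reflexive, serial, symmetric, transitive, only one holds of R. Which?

Reflexive: no — a is not related to itself.
Serial: yes — every world has a successor (e.g. a R b).
Symmetric: no — a R b but not b R a.
Transitive: no — a R b and b R d, but not a R d.
Only serial holds.

serial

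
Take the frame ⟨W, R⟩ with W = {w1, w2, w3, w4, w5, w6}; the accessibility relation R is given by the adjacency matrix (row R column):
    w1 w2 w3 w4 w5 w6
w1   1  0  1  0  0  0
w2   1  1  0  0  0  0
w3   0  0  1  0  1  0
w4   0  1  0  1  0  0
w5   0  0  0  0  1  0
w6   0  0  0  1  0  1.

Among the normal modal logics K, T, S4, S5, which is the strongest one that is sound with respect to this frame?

T

Reflexive (axiom T): yes — every world is R-related to itself.
Transitive (axiom 4): no — w1 R w3 and w3 R w5, but not w1 R w5.
Euclidean (axiom 5): no — w1 R w3 and w1 R w1, but not w3 R w1.
So F validates K, T; S4 would additionally require R to be transitive. The strongest is T.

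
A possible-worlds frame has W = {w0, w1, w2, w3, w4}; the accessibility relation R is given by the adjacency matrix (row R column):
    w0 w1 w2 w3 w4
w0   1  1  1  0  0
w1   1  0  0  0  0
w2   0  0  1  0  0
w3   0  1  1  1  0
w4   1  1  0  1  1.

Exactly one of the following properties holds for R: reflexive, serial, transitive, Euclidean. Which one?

Reflexive: no — w1 is not related to itself.
Serial: yes — every world has a successor (e.g. w0 R w0).
Transitive: no — w1 R w0 and w0 R w2, but not w1 R w2.
Euclidean: no — w0 R w1 and w0 R w2, but not w1 R w2.
Only serial holds.

serial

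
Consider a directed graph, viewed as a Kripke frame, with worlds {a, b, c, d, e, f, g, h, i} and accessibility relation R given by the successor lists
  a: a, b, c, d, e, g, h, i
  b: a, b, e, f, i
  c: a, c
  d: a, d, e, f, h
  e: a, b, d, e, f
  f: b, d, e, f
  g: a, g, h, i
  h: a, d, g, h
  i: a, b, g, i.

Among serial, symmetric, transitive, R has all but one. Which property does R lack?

Serial: yes — every world has a successor (e.g. a R a).
Symmetric: yes — every pair in R has its reverse in R.
Transitive: no — a R b and b R f, but not a R f.
Only transitive fails.

transitive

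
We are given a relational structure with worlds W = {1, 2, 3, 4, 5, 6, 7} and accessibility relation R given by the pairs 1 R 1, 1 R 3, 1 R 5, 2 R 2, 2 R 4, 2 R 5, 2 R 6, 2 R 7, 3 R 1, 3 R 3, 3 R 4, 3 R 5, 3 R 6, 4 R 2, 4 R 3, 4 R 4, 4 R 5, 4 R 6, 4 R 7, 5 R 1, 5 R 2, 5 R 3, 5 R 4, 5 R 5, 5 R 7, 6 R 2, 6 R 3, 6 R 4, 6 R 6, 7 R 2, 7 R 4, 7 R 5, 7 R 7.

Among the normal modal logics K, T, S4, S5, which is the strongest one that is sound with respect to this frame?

T

Reflexive (axiom T): yes — every world is R-related to itself.
Transitive (axiom 4): no — 1 R 3 and 3 R 4, but not 1 R 4.
Euclidean (axiom 5): no — 2 R 5 and 2 R 6, but not 5 R 6.
So F validates K, T; S4 would additionally require R to be transitive. The strongest is T.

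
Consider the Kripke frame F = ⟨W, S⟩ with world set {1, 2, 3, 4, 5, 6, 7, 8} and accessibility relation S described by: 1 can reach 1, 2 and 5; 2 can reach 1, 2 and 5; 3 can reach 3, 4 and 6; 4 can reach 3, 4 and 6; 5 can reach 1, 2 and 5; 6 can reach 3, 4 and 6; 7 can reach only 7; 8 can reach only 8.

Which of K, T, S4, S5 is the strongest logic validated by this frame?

S5

Reflexive (axiom T): yes — every world is S-related to itself.
Transitive (axiom 4): yes — every two-step S-path is closed by a direct edge.
Euclidean (axiom 5): yes — any two successors of a common world are S-related.
So F validates K, T, S4, S5. The strongest is S5.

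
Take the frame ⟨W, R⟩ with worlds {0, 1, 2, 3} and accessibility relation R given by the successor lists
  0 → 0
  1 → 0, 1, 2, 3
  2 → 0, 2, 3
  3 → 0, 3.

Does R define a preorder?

Reflexive: yes — every world is R-related to itself.
Transitive: yes — every two-step R-path is closed by a direct edge.
So R is a preorder.

Yes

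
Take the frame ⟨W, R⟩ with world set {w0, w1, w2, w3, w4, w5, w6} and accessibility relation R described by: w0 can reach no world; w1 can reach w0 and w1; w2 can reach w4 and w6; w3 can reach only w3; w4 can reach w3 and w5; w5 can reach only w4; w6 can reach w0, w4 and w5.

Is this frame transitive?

No

Transitive: no — w2 R w4 and w4 R w3, but not w2 R w3.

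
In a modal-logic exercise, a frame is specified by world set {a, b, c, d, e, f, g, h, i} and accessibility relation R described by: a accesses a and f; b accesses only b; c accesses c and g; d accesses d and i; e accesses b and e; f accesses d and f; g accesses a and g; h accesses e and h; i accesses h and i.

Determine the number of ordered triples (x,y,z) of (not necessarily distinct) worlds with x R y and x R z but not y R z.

8

Enumerating: (a,f,a), (c,g,c), (d,i,d), (e,b,e), (f,d,f), (g,a,g), (h,e,h), (i,h,i).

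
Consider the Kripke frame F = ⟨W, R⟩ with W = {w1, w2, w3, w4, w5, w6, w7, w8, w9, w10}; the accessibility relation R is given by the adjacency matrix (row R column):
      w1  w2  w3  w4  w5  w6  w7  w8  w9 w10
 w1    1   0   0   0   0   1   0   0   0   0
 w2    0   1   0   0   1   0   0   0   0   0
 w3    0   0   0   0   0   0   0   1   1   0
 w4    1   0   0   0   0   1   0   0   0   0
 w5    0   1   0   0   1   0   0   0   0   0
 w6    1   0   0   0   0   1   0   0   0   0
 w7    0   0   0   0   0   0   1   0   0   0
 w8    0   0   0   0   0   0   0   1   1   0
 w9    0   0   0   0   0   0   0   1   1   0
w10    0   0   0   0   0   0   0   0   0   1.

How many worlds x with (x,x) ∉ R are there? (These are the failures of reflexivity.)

2

Enumerating: w3, w4.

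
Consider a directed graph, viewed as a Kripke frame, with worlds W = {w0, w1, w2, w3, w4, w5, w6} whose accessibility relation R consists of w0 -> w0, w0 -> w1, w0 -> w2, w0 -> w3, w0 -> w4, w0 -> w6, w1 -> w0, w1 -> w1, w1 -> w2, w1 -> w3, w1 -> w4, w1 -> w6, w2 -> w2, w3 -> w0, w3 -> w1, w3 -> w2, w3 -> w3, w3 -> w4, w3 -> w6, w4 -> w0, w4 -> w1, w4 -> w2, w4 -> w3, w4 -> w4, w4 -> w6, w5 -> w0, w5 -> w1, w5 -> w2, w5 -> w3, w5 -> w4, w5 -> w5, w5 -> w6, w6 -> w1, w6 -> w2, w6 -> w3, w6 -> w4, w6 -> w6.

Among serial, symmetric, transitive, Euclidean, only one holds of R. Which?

serial

Serial: yes — every world has a successor (e.g. w0 R w0).
Symmetric: no — w0 R w2 but not w2 R w0.
Transitive: no — w6 R w1 and w1 R w0, but not w6 R w0.
Euclidean: no — w0 R w2 and w0 R w1, but not w2 R w1.
Only serial holds.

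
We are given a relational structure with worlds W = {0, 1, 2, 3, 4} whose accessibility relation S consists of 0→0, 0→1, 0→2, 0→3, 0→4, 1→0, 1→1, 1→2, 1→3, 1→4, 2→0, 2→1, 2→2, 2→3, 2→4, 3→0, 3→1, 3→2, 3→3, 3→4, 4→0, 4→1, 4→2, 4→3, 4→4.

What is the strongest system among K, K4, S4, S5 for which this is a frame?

Transitive (axiom 4): yes — every two-step S-path is closed by a direct edge.
Reflexive (axiom T): yes — every world is S-related to itself.
Euclidean (axiom 5): yes — any two successors of a common world are S-related.
So F validates K, K4, S4, S5. The strongest is S5.

S5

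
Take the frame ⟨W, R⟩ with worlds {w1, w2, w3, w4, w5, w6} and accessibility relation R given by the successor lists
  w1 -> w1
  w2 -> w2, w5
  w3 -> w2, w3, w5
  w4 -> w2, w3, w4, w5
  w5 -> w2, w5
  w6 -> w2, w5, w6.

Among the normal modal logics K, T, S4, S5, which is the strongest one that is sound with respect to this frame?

Reflexive (axiom T): yes — every world is R-related to itself.
Transitive (axiom 4): yes — every two-step R-path is closed by a direct edge.
Euclidean (axiom 5): no — w4 R w2 and w4 R w3, but not w2 R w3.
So F validates K, T, S4; S5 would additionally require R to be Euclidean. The strongest is S4.

S4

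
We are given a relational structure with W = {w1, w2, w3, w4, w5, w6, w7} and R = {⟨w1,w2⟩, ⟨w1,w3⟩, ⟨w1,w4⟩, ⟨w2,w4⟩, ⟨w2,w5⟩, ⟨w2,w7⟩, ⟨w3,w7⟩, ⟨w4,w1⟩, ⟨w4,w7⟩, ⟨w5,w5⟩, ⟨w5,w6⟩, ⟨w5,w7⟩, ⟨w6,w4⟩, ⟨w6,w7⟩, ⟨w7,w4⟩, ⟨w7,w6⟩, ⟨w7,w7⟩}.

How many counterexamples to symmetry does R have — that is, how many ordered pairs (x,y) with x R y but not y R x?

9

Enumerating: (w1,w2), (w1,w3), (w2,w4), (w2,w5), (w2,w7), (w3,w7), (w5,w6), (w5,w7), (w6,w4).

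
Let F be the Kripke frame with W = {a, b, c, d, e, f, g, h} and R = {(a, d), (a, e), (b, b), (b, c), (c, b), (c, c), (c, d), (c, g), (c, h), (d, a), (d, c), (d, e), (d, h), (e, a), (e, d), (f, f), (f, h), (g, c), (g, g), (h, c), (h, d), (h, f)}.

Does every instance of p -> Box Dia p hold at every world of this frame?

Axiom B corresponds to the accessibility relation being symmetric.
Symmetric: yes — every pair in R has its reverse in R.

Yes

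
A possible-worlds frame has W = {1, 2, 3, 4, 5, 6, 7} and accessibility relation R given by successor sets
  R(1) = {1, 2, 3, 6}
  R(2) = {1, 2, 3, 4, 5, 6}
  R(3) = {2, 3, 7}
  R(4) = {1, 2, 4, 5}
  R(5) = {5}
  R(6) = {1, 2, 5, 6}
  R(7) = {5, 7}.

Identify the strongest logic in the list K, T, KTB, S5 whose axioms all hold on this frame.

T

Reflexive (axiom T): yes — every world is R-related to itself.
Symmetric (axiom B): no — 1 R 3 but not 3 R 1.
Euclidean (axiom 5): no — 1 R 3 and 1 R 6, but not 3 R 6.
So F validates K, T; KTB would additionally require R to be symmetric. The strongest is T.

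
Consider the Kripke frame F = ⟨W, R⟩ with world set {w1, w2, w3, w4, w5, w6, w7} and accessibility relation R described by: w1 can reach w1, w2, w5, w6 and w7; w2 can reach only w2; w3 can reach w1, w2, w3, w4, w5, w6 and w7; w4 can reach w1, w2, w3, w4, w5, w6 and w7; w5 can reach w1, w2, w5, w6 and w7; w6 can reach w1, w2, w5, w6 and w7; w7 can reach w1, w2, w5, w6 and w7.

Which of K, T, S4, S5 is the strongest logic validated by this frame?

S4

Reflexive (axiom T): yes — every world is R-related to itself.
Transitive (axiom 4): yes — every two-step R-path is closed by a direct edge.
Euclidean (axiom 5): no — w1 R w2 and w1 R w5, but not w2 R w5.
So F validates K, T, S4; S5 would additionally require R to be Euclidean. The strongest is S4.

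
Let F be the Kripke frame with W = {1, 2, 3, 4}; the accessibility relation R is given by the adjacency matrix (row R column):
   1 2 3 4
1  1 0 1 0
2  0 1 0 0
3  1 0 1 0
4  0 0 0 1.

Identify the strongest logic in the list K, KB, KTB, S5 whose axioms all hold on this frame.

S5

Symmetric (axiom B): yes — every pair in R has its reverse in R.
Reflexive (axiom T): yes — every world is R-related to itself.
Euclidean (axiom 5): yes — any two successors of a common world are R-related.
So F validates K, KB, KTB, S5. The strongest is S5.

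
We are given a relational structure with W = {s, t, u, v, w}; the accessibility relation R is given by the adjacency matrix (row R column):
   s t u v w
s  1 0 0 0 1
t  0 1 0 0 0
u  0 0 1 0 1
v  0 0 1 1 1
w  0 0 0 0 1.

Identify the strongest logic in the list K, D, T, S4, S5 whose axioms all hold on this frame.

S4

Serial (axiom D): yes — every world has a successor (e.g. s R s).
Reflexive (axiom T): yes — every world is R-related to itself.
Transitive (axiom 4): yes — every two-step R-path is closed by a direct edge.
Euclidean (axiom 5): no — v R w and v R u, but not w R u.
So F validates K, D, T, S4; S5 would additionally require R to be Euclidean. The strongest is S4.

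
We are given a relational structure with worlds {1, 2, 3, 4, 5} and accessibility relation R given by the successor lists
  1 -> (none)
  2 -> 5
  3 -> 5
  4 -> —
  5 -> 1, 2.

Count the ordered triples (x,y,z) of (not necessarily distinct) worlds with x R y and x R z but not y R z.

Enumerating: (2,5,5), (3,5,5), (5,1,1), (5,1,2), (5,2,1), (5,2,2).

6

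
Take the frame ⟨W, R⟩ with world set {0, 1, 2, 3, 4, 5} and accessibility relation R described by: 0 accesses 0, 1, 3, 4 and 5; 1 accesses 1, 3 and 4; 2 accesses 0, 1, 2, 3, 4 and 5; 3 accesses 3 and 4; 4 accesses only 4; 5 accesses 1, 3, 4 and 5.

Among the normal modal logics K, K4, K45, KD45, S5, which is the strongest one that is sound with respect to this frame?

K4

Transitive (axiom 4): yes — every two-step R-path is closed by a direct edge.
Euclidean (axiom 5): no — 0 R 1 and 0 R 5, but not 1 R 5.
Serial (axiom D): yes — every world has a successor (e.g. 0 R 0).
Reflexive (axiom T): yes — every world is R-related to itself.
So F validates K, K4; K45 would additionally require R to be Euclidean. The strongest is K4.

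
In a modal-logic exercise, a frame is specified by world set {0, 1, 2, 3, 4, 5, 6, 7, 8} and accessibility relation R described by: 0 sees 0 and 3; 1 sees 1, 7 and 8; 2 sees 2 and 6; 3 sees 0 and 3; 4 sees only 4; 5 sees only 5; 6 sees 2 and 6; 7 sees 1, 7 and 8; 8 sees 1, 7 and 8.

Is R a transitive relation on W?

Yes

Transitive: yes — every two-step R-path is closed by a direct edge.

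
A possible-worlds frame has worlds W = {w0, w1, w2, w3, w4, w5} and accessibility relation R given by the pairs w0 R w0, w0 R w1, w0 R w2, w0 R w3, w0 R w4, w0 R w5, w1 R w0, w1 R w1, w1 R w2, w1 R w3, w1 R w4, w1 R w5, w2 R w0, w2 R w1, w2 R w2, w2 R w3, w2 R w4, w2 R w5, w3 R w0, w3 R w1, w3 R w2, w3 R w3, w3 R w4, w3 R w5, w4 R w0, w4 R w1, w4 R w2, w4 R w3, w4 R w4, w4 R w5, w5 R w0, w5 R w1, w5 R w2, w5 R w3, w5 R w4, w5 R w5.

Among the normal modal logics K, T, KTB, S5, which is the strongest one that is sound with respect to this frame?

Reflexive (axiom T): yes — every world is R-related to itself.
Symmetric (axiom B): yes — every pair in R has its reverse in R.
Euclidean (axiom 5): yes — any two successors of a common world are R-related.
So F validates K, T, KTB, S5. The strongest is S5.

S5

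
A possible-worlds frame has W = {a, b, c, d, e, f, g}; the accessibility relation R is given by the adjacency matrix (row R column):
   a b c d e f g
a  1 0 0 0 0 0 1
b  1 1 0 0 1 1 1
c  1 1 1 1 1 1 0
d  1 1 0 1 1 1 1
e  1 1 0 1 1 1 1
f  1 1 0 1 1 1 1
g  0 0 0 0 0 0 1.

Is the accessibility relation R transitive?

Transitive: no — b R e and e R d, but not b R d.

No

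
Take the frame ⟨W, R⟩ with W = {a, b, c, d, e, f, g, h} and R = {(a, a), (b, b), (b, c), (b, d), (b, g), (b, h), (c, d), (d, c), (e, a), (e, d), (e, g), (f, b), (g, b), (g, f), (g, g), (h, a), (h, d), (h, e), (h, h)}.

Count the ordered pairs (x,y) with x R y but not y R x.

Enumerating: (b,c), (b,d), (b,h), (e,a), (e,d), (e,g), (f,b), (g,f), (h,a), (h,d), (h,e).

11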